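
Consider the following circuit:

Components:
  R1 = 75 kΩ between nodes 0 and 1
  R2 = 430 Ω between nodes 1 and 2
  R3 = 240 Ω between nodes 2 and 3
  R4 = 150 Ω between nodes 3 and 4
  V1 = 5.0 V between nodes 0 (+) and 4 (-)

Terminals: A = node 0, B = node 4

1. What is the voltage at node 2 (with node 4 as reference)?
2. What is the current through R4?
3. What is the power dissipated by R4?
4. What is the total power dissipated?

Nodal analysis, taking node 4 as the 0 V reference.
Source V1 fixes V_0 = 5 V.
KCL at each unknown node (sum of currents leaving = 0; resistances in Ω):
  Node 1: (V_1 - 5)/75000 + (V_1 - V_2)/430 = 0
  Node 2: (V_2 - V_1)/430 + (V_2 - V_3)/240 = 0
  Node 3: (V_3 - V_2)/240 + (V_3 - 0)/150 = 0
Collecting terms (coefficients in siemens):
  0.002339·V_1 - 0.002326·V_2 = 0.00006667
  0.006492·V_2 - 0.002326·V_1 - 0.004167·V_3 = 0
  0.01083·V_3 - 0.004167·V_2 = 0
Solving these 3 simultaneous equations (Gaussian elimination) gives:
  V_1 = 0.05408 V, V_2 = 0.02572 V, V_3 = 0.009892 V
Part 1:
  Read off the nodal solution: V_2 = 0.02572 V
Part 2:
  I_R4 = (V_3 - V_4)/R4 = (0.009892 - 0)/150 = 0.00006595 A
  Magnitude: I_R4 = 0.00006595 A
Part 3:
  I_R4 = (V_3 - V_4)/R4 = (0.009892 - 0)/150 = 0.00006595 A
  P_R4 = I_R4² × R4 = (0.00006595)² × 150 = 0.0000006523 W
Part 4:
  Power in each resistor, P = (ΔV)²/R:
    P_R1 = (5 - 0.05408)²/75000 = 0.0003262 W
    P_R2 = (0.05408 - 0.02572)²/430 = 0.00000187 W
    P_R3 = (0.02572 - 0.009892)²/240 = 0.000001044 W
    P_R4 = (0.009892 - 0)²/150 = 0.0000006523 W
  P_total = P_R1 + P_R2 + P_R3 + P_R4 = 0.0003297 W

Final answers:
1. V_2 = 0.02572 V
2. I_R4 = 6.595e-05 A
3. P_R4 = 6.523e-07 W
4. P_total = 0.0003297 W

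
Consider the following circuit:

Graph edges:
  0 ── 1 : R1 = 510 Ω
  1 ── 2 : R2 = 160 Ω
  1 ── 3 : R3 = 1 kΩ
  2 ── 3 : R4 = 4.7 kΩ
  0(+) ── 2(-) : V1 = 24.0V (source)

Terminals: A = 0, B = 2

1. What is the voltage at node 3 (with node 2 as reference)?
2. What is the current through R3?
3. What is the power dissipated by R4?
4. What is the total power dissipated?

Nodal analysis, taking node 2 as the 0 V reference.
Source V1 fixes V_0 = 24 V.
KCL at each unknown node (sum of currents leaving = 0; resistances in Ω):
  Node 1: (V_1 - 24)/510 + (V_1 - 0)/160 + (V_1 - V_3)/1000 = 0
  Node 3: (V_3 - V_1)/1000 + (V_3 - 0)/4700 = 0
Collecting terms (coefficients in siemens):
  0.009211·V_1 - 0.001·V_3 = 0.04706
  0.001213·V_3 - 0.001·V_1 = 0
Determinant D = (0.009211)(0.001213) - (-0.001)(-0.001) = 0.00001017
V_1 = [(0.04706)(0.001213) - (-0.001)(0)]/D = 5.611 V
V_3 = [(0.009211)(0) - (0.04706)(-0.001)]/D = 4.627 V
Part 1:
  Read off the nodal solution: V_3 = 4.627 V
Part 2:
  I_R3 = (V_1 - V_3)/R3 = (5.611 - 4.627)/1000 = 0.0009845 A
  Magnitude: I_R3 = 0.0009845 A
Part 3:
  I_R4 = (V_2 - V_3)/R4 = (0 - 4.627)/4700 = -0.0009845 A
  P_R4 = I_R4² × R4 = (-0.0009845)² × 4700 = 0.004555 W
Part 4:
  Power in each resistor, P = (ΔV)²/R:
    P_R1 = (24 - 5.611)²/510 = 0.663 W
    P_R2 = (5.611 - 0)²/160 = 0.1968 W
    P_R3 = (5.611 - 4.627)²/1000 = 0.0009692 W
    P_R4 = (0 - 4.627)²/4700 = 0.004555 W
  P_total = P_R1 + P_R2 + P_R3 + P_R4 = 0.8653 W

Final answers:
1. V_3 = 4.627 V
2. I_R3 = 0.0009845 A
3. P_R4 = 0.004555 W
4. P_total = 0.8653 W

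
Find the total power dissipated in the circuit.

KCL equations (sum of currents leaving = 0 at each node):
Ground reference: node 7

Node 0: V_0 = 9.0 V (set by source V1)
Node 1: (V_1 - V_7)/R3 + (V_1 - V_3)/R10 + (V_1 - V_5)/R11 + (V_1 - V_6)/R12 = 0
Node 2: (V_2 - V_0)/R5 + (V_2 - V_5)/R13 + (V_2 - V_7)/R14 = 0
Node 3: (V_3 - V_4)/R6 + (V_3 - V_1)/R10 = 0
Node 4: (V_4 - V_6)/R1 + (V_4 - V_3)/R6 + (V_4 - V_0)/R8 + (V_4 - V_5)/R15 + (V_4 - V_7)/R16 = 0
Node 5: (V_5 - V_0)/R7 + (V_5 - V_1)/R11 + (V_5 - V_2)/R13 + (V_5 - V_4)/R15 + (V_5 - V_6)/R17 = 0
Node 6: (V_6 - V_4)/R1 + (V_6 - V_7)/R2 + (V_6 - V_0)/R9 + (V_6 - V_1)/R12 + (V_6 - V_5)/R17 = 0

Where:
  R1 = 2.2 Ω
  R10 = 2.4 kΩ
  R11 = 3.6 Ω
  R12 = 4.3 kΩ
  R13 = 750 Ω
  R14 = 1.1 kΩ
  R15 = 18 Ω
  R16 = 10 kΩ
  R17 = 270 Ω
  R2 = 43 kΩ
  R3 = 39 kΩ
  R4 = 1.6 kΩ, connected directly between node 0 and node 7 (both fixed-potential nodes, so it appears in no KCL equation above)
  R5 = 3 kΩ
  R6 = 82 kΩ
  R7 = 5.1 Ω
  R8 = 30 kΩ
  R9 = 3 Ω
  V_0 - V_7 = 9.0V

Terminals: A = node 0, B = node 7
Nodal analysis, taking node 7 as the 0 V reference.
Source V1 fixes V_0 = 9 V.
KCL at each unknown node (sum of currents leaving = 0; resistances in Ω):
  Node 1: (V_1 - 0)/39000 + (V_1 - V_3)/2400 + (V_1 - V_5)/3.6 + (V_1 - V_6)/4300 = 0
  Node 2: (V_2 - 9)/3000 + (V_2 - V_5)/750 + (V_2 - 0)/1100 = 0
  Node 3: (V_3 - V_4)/82000 + (V_3 - V_1)/2400 = 0
  Node 4: (V_4 - V_6)/2.2 + (V_4 - V_3)/82000 + (V_4 - 9)/30000 + (V_4 - V_5)/18 + (V_4 - 0)/10000 = 0
  Node 5: (V_5 - 9)/5.1 + (V_5 - V_1)/3.6 + (V_5 - V_2)/750 + (V_5 - V_4)/18 + (V_5 - V_6)/270 = 0
  Node 6: (V_6 - V_4)/2.2 + (V_6 - 0)/43000 + (V_6 - 9)/3 + (V_6 - V_1)/4300 + (V_6 - V_5)/270 = 0
Collecting terms (coefficients in siemens):
  0.2785·V_1 - 0.0004167·V_3 - 0.2778·V_5 - 0.0002326·V_6 = 0
  0.002576·V_2 - 0.001333·V_5 = 0.003
  0.0004289·V_3 - 0.0004167·V_1 - 0.0000122·V_4 = 0
  0.5102·V_4 - 0.0000122·V_3 - 0.05556·V_5 - 0.4545·V_6 = 0.0003
  0.5344·V_5 - 0.2778·V_1 - 0.001333·V_2 - 0.05556·V_4 - 0.003704·V_6 = 1.765
  0.7918·V_6 - 0.0002326·V_1 - 0.4545·V_4 - 0.003704·V_5 = 3
Solving these 6 simultaneous equations (Gaussian elimination) gives:
  V_1 = 8.98 V, V_2 = 5.814 V, V_3 = 8.98 V, V_4 = 8.991 V
  V_5 = 8.981 V, V_6 = 8.995 V
Power in each resistor, P = (ΔV)²/R:
  P_R1 = (8.991 - 8.995)²/2.2 = 0.000004938 W
  P_R2 = (8.995 - 0)²/43000 = 0.001882 W
  P_R3 = (8.98 - 0)²/39000 = 0.002068 W
  P_R4 = (9 - 0)²/1600 = 0.05063 W
  P_R5 = (9 - 5.814)²/3000 = 0.003385 W
  P_R6 = (8.98 - 8.991)²/82000 = 0.000000001549 W
  P_R7 = (9 - 8.981)²/5.1 = 0.00007357 W
  P_R8 = (9 - 8.991)²/30000 = 0.000000002457 W
  P_R9 = (9 - 8.995)²/3 = 0.000009324 W
  P_R10 = (8.98 - 8.98)²/2400 = 0.00000000004535 W
  P_R11 = (8.98 - 8.981)²/3.6 = 0.0000001849 W
  P_R12 = (8.98 - 8.995)²/4300 = 0.00000005161 W
  P_R13 = (5.814 - 8.981)²/750 = 0.01337 W
  P_R14 = (5.814 - 0)²/1100 = 0.03072 W
  P_R15 = (8.991 - 8.981)²/18 = 0.000006463 W
  P_R16 = (8.991 - 0)²/10000 = 0.008085 W
  P_R17 = (8.981 - 8.995)²/270 = 0.0000007344 W
P_total = P_R1 + P_R2 + P_R3 + P_R4 + P_R5 + P_R6 + P_R7 + P_R8 + P_R9 + P_R10 + P_R11 + P_R12 + P_R13 + P_R14 + P_R15 + P_R16 + P_R17 = 0.1102 W

Final answer: 0.1102 W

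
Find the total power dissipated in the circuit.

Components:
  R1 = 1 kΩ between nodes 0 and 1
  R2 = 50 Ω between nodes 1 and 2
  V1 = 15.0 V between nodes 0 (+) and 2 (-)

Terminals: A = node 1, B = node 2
Nodal analysis, taking node 2 as the 0 V reference.
Source V1 fixes V_0 = 15 V.
KCL at each unknown node (sum of currents leaving = 0; resistances in Ω):
  Node 1: (V_1 - 15)/1000 + (V_1 - 0)/50 = 0
Collecting terms: 0.021 × V_1 = 0.015  =>  V_1 = 0.7143 V
Power in each resistor, P = (ΔV)²/R:
  P_R1 = (15 - 0.7143)²/1000 = 0.2041 W
  P_R2 = (0.7143 - 0)²/50 = 0.0102 W
P_total = P_R1 + P_R2 = 0.2143 W

Final answer: 0.2143 W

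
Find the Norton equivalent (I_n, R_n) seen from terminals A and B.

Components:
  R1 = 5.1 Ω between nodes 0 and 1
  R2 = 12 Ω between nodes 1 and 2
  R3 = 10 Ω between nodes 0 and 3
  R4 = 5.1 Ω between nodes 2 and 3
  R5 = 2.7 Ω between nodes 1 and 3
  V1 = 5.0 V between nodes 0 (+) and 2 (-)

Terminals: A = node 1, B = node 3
Find the Thévenin equivalent first; then I_n = V_th/R_th and R_n = R_th.
Step 1 — V_th is the open-circuit voltage V_A - V_B (nothing connected across the terminals).
Nodal analysis, taking node 2 as the 0 V reference.
Source V1 fixes V_0 = 5 V.
KCL at each unknown node (sum of currents leaving = 0; resistances in Ω):
  Node 1: (V_1 - 5)/5.1 + (V_1 - 0)/12 + (V_1 - V_3)/2.7 = 0
  Node 3: (V_3 - 5)/10 + (V_3 - 0)/5.1 + (V_3 - V_1)/2.7 = 0
Collecting terms (coefficients in siemens):
  0.6498·V_1 - 0.3704·V_3 = 0.9804
  0.6664·V_3 - 0.3704·V_1 = 0.5
Determinant D = (0.6498)(0.6664) - (-0.3704)(-0.3704) = 0.2959
V_1 = [(0.9804)(0.6664) - (-0.3704)(0.5)]/D = 2.834 V
V_3 = [(0.6498)(0.5) - (0.9804)(-0.3704)]/D = 2.325 V
V_th = V_1 - V_3 = 2.834 - 2.325 = 0.5089 V
Step 2 — R_th: zero the source — replace V1 by a short circuit (node 2 merges into node 0) — and find the resistance seen between A (node 1) and B (node 3).
Reduce the network between node 1 (A) and node 3 (B) by series/parallel combination:
  Rp1 = R1 ‖ R2 (parallel, both between nodes 0 and 1) = 1/(1/5.1 + 1/12) = 3.579 Ω
  Rp2 = R3 ‖ R4 (parallel, both between nodes 0 and 3) = 1/(1/10 + 1/5.1) = 3.377 Ω
  Rs1 = Rp1 + Rp2 (series, joined only at node 0) = 3.579 + 3.377 = 6.956 Ω
  Rp3 = R5 ‖ Rs1 (parallel, both between nodes 1 and 3) = 1/(1/2.7 + 1/6.956) = 1.945 Ω
R_th = 1.945 Ω
I_n = V_th/R_th = 0.5089/1.945 = 0.2616 A, and R_n = R_th = 1.945 Ω

Final answer: I_n = 0.2616 A, R_n = 1.945 Ω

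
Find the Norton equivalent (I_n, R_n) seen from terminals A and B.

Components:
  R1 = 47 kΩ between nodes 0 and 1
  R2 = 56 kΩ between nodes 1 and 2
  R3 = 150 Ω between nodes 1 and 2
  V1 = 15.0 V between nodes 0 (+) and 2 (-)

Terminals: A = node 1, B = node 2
Find the Thévenin equivalent first; then I_n = V_th/R_th and R_n = R_th.
Step 1 — V_th is the open-circuit voltage V_A - V_B (nothing connected across the terminals).
Nodal analysis, taking node 2 as the 0 V reference.
Source V1 fixes V_0 = 15 V.
KCL at each unknown node (sum of currents leaving = 0; resistances in Ω):
  Node 1: (V_1 - 15)/47000 + (V_1 - 0)/56000 + (V_1 - 0)/150 = 0
Collecting terms: 0.006706 × V_1 = 0.0003191  =>  V_1 = 0.04759 V
V_th = V_1 - V_2 = 0.04759 - 0 = 0.04759 V
Step 2 — R_th: zero the source — replace V1 by a short circuit (node 2 merges into node 0) — and find the resistance seen between A (node 1) and B (node 0).
Reduce the network between node 1 (A) and node 0 (B) by series/parallel combination:
  Rp1 = R1 ‖ R2 ‖ R3 (parallel, all between nodes 0 and 1) = 1/(1/47000 + 1/56000 + 1/150) = 149.1 Ω
R_th = 149.1 Ω
I_n = V_th/R_th = 0.04759/149.1 = 0.0003191 A, and R_n = R_th = 149.1 Ω

Final answer: I_n = 0.0003191 A, R_n = 149.1 Ω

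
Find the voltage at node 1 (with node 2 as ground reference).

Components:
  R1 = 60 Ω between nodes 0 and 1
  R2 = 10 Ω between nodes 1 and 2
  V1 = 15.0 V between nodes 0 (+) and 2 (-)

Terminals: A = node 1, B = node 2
Nodal analysis, taking node 2 as the 0 V reference.
Source V1 fixes V_0 = 15 V.
KCL at each unknown node (sum of currents leaving = 0; resistances in Ω):
  Node 1: (V_1 - 15)/60 + (V_1 - 0)/10 = 0
Collecting terms: 0.1167 × V_1 = 0.25  =>  V_1 = 2.143 V
The requested potential is V_1 = 2.143 V.

Final answer: V_1 = 2.143 V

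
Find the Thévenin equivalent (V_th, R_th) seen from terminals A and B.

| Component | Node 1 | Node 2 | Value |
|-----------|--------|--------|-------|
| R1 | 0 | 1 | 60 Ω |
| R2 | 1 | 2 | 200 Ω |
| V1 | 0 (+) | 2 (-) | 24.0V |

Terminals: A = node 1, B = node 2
Step 1 — V_th is the open-circuit voltage V_A - V_B (nothing connected across the terminals).
Nodal analysis, taking node 2 as the 0 V reference.
Source V1 fixes V_0 = 24 V.
KCL at each unknown node (sum of currents leaving = 0; resistances in Ω):
  Node 1: (V_1 - 24)/60 + (V_1 - 0)/200 = 0
Collecting terms: 0.02167 × V_1 = 0.4  =>  V_1 = 18.46 V
V_th = V_1 - V_2 = 18.46 - 0 = 18.46 V
Step 2 — R_th: zero the source — replace V1 by a short circuit (node 2 merges into node 0) — and find the resistance seen between A (node 1) and B (node 0).
Reduce the network between node 1 (A) and node 0 (B) by series/parallel combination:
  Rp1 = R1 ‖ R2 (parallel, both between nodes 0 and 1) = 1/(1/60 + 1/200) = 46.15 Ω
R_th = 46.15 Ω

Final answer: V_th = 18.46 V, R_th = 46.15 Ω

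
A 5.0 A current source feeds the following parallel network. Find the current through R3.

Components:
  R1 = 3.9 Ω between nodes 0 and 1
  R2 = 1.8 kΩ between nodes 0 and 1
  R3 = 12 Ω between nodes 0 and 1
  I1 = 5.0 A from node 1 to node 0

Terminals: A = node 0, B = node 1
All resistors sit directly between nodes 0 and 1, so they are in parallel and share one voltage V; the full source current 5 A splits among them.
1/R_par = 1/3.9 + 1/1800 + 1/12 = 0.3403 S  =>  R_par = 2.939 Ω
V = I × R_par = 5 × 2.939 = 14.69 V
I_R3 = V/R3 = 14.69/12 = 1.224 A

Final answer: 1.224 A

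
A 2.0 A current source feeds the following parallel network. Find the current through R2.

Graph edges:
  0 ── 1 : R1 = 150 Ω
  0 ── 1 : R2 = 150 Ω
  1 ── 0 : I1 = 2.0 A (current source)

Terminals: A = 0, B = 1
All resistors sit directly between nodes 0 and 1, so they are in parallel and share one voltage V; the full source current 2 A splits among them.
1/R_par = 1/150 + 1/150 = 0.01333 S  =>  R_par = 75 Ω
V = I × R_par = 2 × 75 = 150 V
I_R2 = V/R2 = 150/150 = 1 A

Final answer: 1 A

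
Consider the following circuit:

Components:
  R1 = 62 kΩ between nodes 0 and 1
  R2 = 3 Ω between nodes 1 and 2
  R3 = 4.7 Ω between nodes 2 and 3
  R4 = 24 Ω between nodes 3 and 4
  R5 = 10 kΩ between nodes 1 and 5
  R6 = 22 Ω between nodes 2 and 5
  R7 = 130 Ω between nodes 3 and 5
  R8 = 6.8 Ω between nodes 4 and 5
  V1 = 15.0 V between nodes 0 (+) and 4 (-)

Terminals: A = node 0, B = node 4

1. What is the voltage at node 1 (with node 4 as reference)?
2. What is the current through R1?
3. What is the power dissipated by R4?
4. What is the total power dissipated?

Nodal analysis, taking node 4 as the 0 V reference.
Source V1 fixes V_0 = 15 V.
KCL at each unknown node (sum of currents leaving = 0; resistances in Ω):
  Node 1: (V_1 - 15)/62000 + (V_1 - V_2)/3 + (V_1 - V_5)/10000 = 0
  Node 2: (V_2 - V_1)/3 + (V_2 - V_3)/4.7 + (V_2 - V_5)/22 = 0
  Node 3: (V_3 - V_2)/4.7 + (V_3 - 0)/24 + (V_3 - V_5)/130 = 0
  Node 5: (V_5 - V_1)/10000 + (V_5 - V_2)/22 + (V_5 - V_3)/130 + (V_5 - 0)/6.8 = 0
Collecting terms (coefficients in siemens):
  0.3334·V_1 - 0.3333·V_2 - 0.0001·V_5 = 0.0002419
  0.5916·V_2 - 0.3333·V_1 - 0.2128·V_3 - 0.04545·V_5 = 0
  0.2621·V_3 - 0.2128·V_2 - 0.007692·V_5 = 0
  0.2003·V_5 - 0.0001·V_1 - 0.04545·V_2 - 0.007692·V_3 = 0
Solving these 4 simultaneous equations (Gaussian elimination) gives:
  V_1 = 0.004073 V, V_2 = 0.003349 V, V_3 = 0.002744 V, V_5 = 0.0008673 V
Part 1:
  Read off the nodal solution: V_1 = 0.004073 V
Part 2:
  I_R1 = (V_0 - V_1)/R1 = (15 - 0.004073)/62000 = 0.0002419 A
  Magnitude: I_R1 = 0.0002419 A
Part 3:
  I_R4 = (V_3 - V_4)/R4 = (0.002744 - 0)/24 = 0.0001143 A
  P_R4 = I_R4² × R4 = (0.0001143)² × 24 = 0.0000003137 W
Part 4:
  Power in each resistor, P = (ΔV)²/R:
    P_R1 = (15 - 0.004073)²/62000 = 0.003627 W
    P_R2 = (0.004073 - 0.003349)²/3 = 0.000000175 W
    P_R3 = (0.003349 - 0.002744)²/4.7 = 0.00000007791 W
    P_R4 = (0.002744 - 0)²/24 = 0.0000003137 W
    P_R5 = (0.004073 - 0.0008673)²/10000 = 0.000000001028 W
    P_R6 = (0.003349 - 0.0008673)²/22 = 0.0000002799 W
    P_R7 = (0.002744 - 0.0008673)²/130 = 0.00000002708 W
    P_R8 = (0 - 0.0008673)²/6.8 = 0.0000001106 W
  P_total = P_R1 + P_R2 + P_R3 + P_R4 + P_R5 + P_R6 + P_R7 + P_R8 = 0.003628 W

Final answers:
1. V_1 = 0.004073 V
2. I_R1 = 0.0002419 A
3. P_R4 = 3.137e-07 W
4. P_total = 0.003628 W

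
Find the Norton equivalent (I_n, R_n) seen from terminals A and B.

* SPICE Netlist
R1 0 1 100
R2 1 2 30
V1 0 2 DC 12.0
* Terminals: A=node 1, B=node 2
Find the Thévenin equivalent first; then I_n = V_th/R_th and R_n = R_th.
Step 1 — V_th is the open-circuit voltage V_A - V_B (nothing connected across the terminals).
Nodal analysis, taking node 2 as the 0 V reference.
Source V1 fixes V_0 = 12 V.
KCL at each unknown node (sum of currents leaving = 0; resistances in Ω):
  Node 1: (V_1 - 12)/100 + (V_1 - 0)/30 = 0
Collecting terms: 0.04333 × V_1 = 0.12  =>  V_1 = 2.769 V
V_th = V_1 - V_2 = 2.769 - 0 = 2.769 V
Step 2 — R_th: zero the source — replace V1 by a short circuit (node 2 merges into node 0) — and find the resistance seen between A (node 1) and B (node 0).
Reduce the network between node 1 (A) and node 0 (B) by series/parallel combination:
  Rp1 = R1 ‖ R2 (parallel, both between nodes 0 and 1) = 1/(1/100 + 1/30) = 23.08 Ω
R_th = 23.08 Ω
I_n = V_th/R_th = 2.769/23.08 = 0.12 A, and R_n = R_th = 23.08 Ω

Final answer: I_n = 0.12 A, R_n = 23.08 Ω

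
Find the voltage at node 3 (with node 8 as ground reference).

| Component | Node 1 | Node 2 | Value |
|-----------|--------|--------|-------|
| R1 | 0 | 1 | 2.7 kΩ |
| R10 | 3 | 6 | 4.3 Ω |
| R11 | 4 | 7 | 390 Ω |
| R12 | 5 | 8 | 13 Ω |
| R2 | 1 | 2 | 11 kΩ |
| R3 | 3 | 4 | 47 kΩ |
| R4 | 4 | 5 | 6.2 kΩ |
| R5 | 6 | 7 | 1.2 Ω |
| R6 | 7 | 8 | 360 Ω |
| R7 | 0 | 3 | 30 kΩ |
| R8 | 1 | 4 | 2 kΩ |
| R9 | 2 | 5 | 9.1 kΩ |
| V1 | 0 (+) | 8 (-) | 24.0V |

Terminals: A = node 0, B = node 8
Nodal analysis, taking node 8 as the 0 V reference.
Source V1 fixes V_0 = 24 V.
KCL at each unknown node (sum of currents leaving = 0; resistances in Ω):
  Node 1: (V_1 - 24)/2700 + (V_1 - V_2)/11000 + (V_1 - V_4)/2000 = 0
  Node 2: (V_2 - V_1)/11000 + (V_2 - V_5)/9100 = 0
  Node 3: (V_3 - V_4)/47000 + (V_3 - 24)/30000 + (V_3 - V_6)/4.3 = 0
  Node 4: (V_4 - V_3)/47000 + (V_4 - V_5)/6200 + (V_4 - V_1)/2000 + (V_4 - V_7)/390 = 0
  Node 5: (V_5 - V_4)/6200 + (V_5 - V_2)/9100 + (V_5 - 0)/13 = 0
  Node 6: (V_6 - V_7)/1.2 + (V_6 - V_3)/4.3 = 0
  Node 7: (V_7 - V_6)/1.2 + (V_7 - 0)/360 + (V_7 - V_4)/390 = 0
Collecting terms (coefficients in siemens):
  0.0009613·V_1 - 0.00009091·V_2 - 0.0005·V_4 = 0.008889
  0.0002008·V_2 - 0.00009091·V_1 - 0.0001099·V_5 = 0
  0.2326·V_3 - 0.00002128·V_4 - 0.2326·V_6 = 0.0008
  0.003247·V_4 - 0.0005·V_1 - 0.00002128·V_3 - 0.0001613·V_5 - 0.002564·V_7 = 0
  0.07719·V_5 - 0.0001099·V_2 - 0.0001613·V_4 = 0
  1.066·V_6 - 0.2326·V_3 - 0.8333·V_7 = 0
  0.8387·V_7 - 0.002564·V_4 - 0.8333·V_6 = 0
Solving these 7 simultaneous equations (Gaussian elimination) gives:
  V_1 = 11.29 V, V_2 = 5.12 V, V_3 = 1.592 V, V_4 = 3.004 V
  V_5 = 0.01357 V, V_6 = 1.588 V, V_7 = 1.587 V
The requested potential is V_3 = 1.592 V.

Final answer: V_3 = 1.592 V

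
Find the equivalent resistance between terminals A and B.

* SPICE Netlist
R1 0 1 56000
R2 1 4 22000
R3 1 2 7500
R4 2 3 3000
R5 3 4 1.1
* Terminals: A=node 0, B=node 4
Reduce the network between node 0 (A) and node 4 (B) by series/parallel combination:
  Rs1 = R3 + R4 (series, joined only at node 2) = 7500 + 3000 = 10500 Ω
  Rs2 = R5 + Rs1 (series, joined only at node 3) = 1.1 + 10500 = 10500 Ω
  Rp1 = R2 ‖ Rs2 (parallel, both between nodes 1 and 4) = 1/(1/22000 + 1/10500) = 7108 Ω
  Rs3 = R1 + Rp1 (series, joined only at node 1) = 56000 + 7108 = 63110 Ω
R_eq = 63.11 kΩ

Final answer: 63.11 kΩ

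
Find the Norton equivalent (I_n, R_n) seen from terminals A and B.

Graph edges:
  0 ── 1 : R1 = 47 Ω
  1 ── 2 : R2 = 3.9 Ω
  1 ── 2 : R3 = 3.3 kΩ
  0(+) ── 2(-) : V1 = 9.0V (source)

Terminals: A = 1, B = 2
Find the Thévenin equivalent first; then I_n = V_th/R_th and R_n = R_th.
Step 1 — V_th is the open-circuit voltage V_A - V_B (nothing connected across the terminals).
Nodal analysis, taking node 2 as the 0 V reference.
Source V1 fixes V_0 = 9 V.
KCL at each unknown node (sum of currents leaving = 0; resistances in Ω):
  Node 1: (V_1 - 9)/47 + (V_1 - 0)/3.9 + (V_1 - 0)/3300 = 0
Collecting terms: 0.278 × V_1 = 0.1915  =>  V_1 = 0.6888 V
V_th = V_1 - V_2 = 0.6888 - 0 = 0.6888 V
Step 2 — R_th: zero the source — replace V1 by a short circuit (node 2 merges into node 0) — and find the resistance seen between A (node 1) and B (node 0).
Reduce the network between node 1 (A) and node 0 (B) by series/parallel combination:
  Rp1 = R1 ‖ R2 ‖ R3 (parallel, all between nodes 0 and 1) = 1/(1/47 + 1/3.9 + 1/3300) = 3.597 Ω
R_th = 3.597 Ω
I_n = V_th/R_th = 0.6888/3.597 = 0.1915 A, and R_n = R_th = 3.597 Ω

Final answer: I_n = 0.1915 A, R_n = 3.597 Ω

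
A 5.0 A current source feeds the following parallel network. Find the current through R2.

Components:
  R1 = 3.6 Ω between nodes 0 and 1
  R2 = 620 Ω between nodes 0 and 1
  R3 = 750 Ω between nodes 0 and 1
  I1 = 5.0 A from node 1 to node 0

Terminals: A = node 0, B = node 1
All resistors sit directly between nodes 0 and 1, so they are in parallel and share one voltage V; the full source current 5 A splits among them.
1/R_par = 1/3.6 + 1/620 + 1/750 = 0.2807 S  =>  R_par = 3.562 Ω
V = I × R_par = 5 × 3.562 = 17.81 V
I_R2 = V/R2 = 17.81/620 = 0.02873 A

Final answer: 0.02873 A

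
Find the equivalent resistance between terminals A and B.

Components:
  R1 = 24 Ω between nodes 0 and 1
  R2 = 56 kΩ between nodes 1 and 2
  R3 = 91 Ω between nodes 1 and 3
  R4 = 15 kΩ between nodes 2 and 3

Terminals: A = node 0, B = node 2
Reduce the network between node 0 (A) and node 2 (B) by series/parallel combination:
  Rs1 = R3 + R4 (series, joined only at node 3) = 91 + 15000 = 15090 Ω
  Rp1 = R2 ‖ Rs1 (parallel, both between nodes 1 and 2) = 1/(1/56000 + 1/15090) = 11890 Ω
  Rs2 = R1 + Rp1 (series, joined only at node 1) = 24 + 11890 = 11910 Ω
R_eq = 11.91 kΩ

Final answer: 11.91 kΩ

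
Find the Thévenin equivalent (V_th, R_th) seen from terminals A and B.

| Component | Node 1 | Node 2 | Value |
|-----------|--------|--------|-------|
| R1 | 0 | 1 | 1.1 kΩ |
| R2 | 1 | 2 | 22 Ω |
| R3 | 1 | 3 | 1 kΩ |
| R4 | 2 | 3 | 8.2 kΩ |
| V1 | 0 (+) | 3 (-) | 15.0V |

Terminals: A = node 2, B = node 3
Step 1 — V_th is the open-circuit voltage V_A - V_B (nothing connected across the terminals).
Nodal analysis, taking node 3 as the 0 V reference.
Source V1 fixes V_0 = 15 V.
KCL at each unknown node (sum of currents leaving = 0; resistances in Ω):
  Node 1: (V_1 - 15)/1100 + (V_1 - V_2)/22 + (V_1 - 0)/1000 = 0
  Node 2: (V_2 - V_1)/22 + (V_2 - 0)/8200 = 0
Collecting terms (coefficients in siemens):
  0.04736·V_1 - 0.04545·V_2 = 0.01364
  0.04558·V_2 - 0.04545·V_1 = 0
Determinant D = (0.04736)(0.04558) - (-0.04545)(-0.04545) = 0.00009255
V_1 = [(0.01364)(0.04558) - (-0.04545)(0)]/D = 6.715 V
V_2 = [(0.04736)(0) - (0.01364)(-0.04545)]/D = 6.697 V
V_th = V_2 - V_3 = 6.697 - 0 = 6.697 V
Step 2 — R_th: zero the source — replace V1 by a short circuit (node 3 merges into node 0) — and find the resistance seen between A (node 2) and B (node 0).
Reduce the network between node 2 (A) and node 0 (B) by series/parallel combination:
  Rp1 = R1 ‖ R3 (parallel, both between nodes 0 and 1) = 1/(1/1100 + 1/1000) = 523.8 Ω
  Rs1 = R2 + Rp1 (series, joined only at node 1) = 22 + 523.8 = 545.8 Ω
  Rp2 = R4 ‖ Rs1 (parallel, both between nodes 0 and 2) = 1/(1/8200 + 1/545.8) = 511.7 Ω
R_th = 511.7 Ω

Final answer: V_th = 6.697 V, R_th = 511.7 Ω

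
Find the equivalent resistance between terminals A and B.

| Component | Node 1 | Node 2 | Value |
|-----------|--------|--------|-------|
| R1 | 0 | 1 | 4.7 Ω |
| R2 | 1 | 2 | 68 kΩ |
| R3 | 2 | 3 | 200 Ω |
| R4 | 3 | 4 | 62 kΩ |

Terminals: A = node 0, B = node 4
Reduce the network between node 0 (A) and node 4 (B) by series/parallel combination:
  Rs1 = R1 + R2 (series, joined only at node 1) = 4.7 + 68000 = 68000 Ω
  Rs2 = R3 + Rs1 (series, joined only at node 2) = 200 + 68000 = 68200 Ω
  Rs3 = R4 + Rs2 (series, joined only at node 3) = 62000 + 68200 = 130200 Ω
R_eq = 130.2 kΩ

Final answer: 130.2 kΩ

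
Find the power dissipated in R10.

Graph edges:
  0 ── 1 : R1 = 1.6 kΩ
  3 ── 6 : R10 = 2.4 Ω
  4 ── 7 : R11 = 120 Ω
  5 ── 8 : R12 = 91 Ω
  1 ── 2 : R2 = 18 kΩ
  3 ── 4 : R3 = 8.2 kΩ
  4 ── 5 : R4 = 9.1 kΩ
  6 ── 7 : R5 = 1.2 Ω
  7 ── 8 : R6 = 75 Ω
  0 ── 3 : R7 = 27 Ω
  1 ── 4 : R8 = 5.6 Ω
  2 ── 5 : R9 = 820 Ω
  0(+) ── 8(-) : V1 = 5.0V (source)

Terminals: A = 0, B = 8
Nodal analysis, taking node 8 as the 0 V reference.
Source V1 fixes V_0 = 5 V.
KCL at each unknown node (sum of currents leaving = 0; resistances in Ω):
  Node 1: (V_1 - 5)/1600 + (V_1 - V_2)/18000 + (V_1 - V_4)/5.6 = 0
  Node 2: (V_2 - V_1)/18000 + (V_2 - V_5)/820 = 0
  Node 3: (V_3 - V_4)/8200 + (V_3 - 5)/27 + (V_3 - V_6)/2.4 = 0
  Node 4: (V_4 - V_3)/8200 + (V_4 - V_5)/9100 + (V_4 - V_1)/5.6 + (V_4 - V_7)/120 = 0
  Node 5: (V_5 - V_4)/9100 + (V_5 - V_2)/820 + (V_5 - 0)/91 = 0
  Node 6: (V_6 - V_7)/1.2 + (V_6 - V_3)/2.4 = 0
  Node 7: (V_7 - V_6)/1.2 + (V_7 - 0)/75 + (V_7 - V_4)/120 = 0
Collecting terms (coefficients in siemens):
  0.1793·V_1 - 0.00005556·V_2 - 0.1786·V_4 = 0.003125
  0.001275·V_2 - 0.00005556·V_1 - 0.00122·V_5 = 0
  0.4538·V_3 - 0.000122·V_4 - 0.4167·V_6 = 0.1852
  0.1871·V_4 - 0.1786·V_1 - 0.000122·V_3 - 0.0001099·V_5 - 0.008333·V_7 = 0
  0.01232·V_5 - 0.00122·V_2 - 0.0001099·V_4 = 0
  1.25·V_6 - 0.4167·V_3 - 0.8333·V_7 = 0
  0.855·V_7 - 0.008333·V_4 - 0.8333·V_6 = 0
Solving these 7 simultaneous equations (Gaussian elimination) gives:
  V_1 = 3.599 V, V_2 = 0.2071 V, V_3 = 3.727 V, V_4 = 3.595 V
  V_5 = 0.05258 V, V_6 = 3.614 V, V_7 = 3.558 V
I_R10 = (V_3 - V_6)/R10 = (3.727 - 3.614)/2.4 = 0.04712 A
P_R10 = I_R10² × R10 = (0.04712)² × 2.4 = 0.005329 W

Final answer: 0.005329 W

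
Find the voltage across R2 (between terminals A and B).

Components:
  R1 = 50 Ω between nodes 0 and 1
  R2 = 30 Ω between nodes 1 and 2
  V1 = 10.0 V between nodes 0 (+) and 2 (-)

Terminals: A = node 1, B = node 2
R1 and R2 are in series across V1 (node 0 → node 1 → node 2), and the output A–B is taken across R2, so this is a voltage divider.
Series current: I = V1/(R1 + R2) = 10/(50 + 30) = 10/80 = 0.125 A
V_R2 = I × R2 = V1 × R2/(R1 + R2) = 10 × 30/80 = 3.75 V

Final answer: 3.75 V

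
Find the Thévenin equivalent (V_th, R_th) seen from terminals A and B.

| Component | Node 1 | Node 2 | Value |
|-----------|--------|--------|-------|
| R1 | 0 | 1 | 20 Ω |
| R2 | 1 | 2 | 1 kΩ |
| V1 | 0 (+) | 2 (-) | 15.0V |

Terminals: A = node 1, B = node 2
Step 1 — V_th is the open-circuit voltage V_A - V_B (nothing connected across the terminals).
Nodal analysis, taking node 2 as the 0 V reference.
Source V1 fixes V_0 = 15 V.
KCL at each unknown node (sum of currents leaving = 0; resistances in Ω):
  Node 1: (V_1 - 15)/20 + (V_1 - 0)/1000 = 0
Collecting terms: 0.051 × V_1 = 0.75  =>  V_1 = 14.71 V
V_th = V_1 - V_2 = 14.71 - 0 = 14.71 V
Step 2 — R_th: zero the source — replace V1 by a short circuit (node 2 merges into node 0) — and find the resistance seen between A (node 1) and B (node 0).
Reduce the network between node 1 (A) and node 0 (B) by series/parallel combination:
  Rp1 = R1 ‖ R2 (parallel, both between nodes 0 and 1) = 1/(1/20 + 1/1000) = 19.61 Ω
R_th = 19.61 Ω

Final answer: V_th = 14.71 V, R_th = 19.61 Ω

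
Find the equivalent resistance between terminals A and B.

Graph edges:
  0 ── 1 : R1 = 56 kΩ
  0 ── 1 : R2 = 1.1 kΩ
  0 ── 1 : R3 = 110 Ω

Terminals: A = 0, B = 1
Reduce the network between node 0 (A) and node 1 (B) by series/parallel combination:
  Rp1 = R1 ‖ R2 ‖ R3 (parallel, all between nodes 0 and 1) = 1/(1/56000 + 1/1100 + 1/110) = 99.82 Ω
R_eq = 99.82 Ω

Final answer: 99.82 Ω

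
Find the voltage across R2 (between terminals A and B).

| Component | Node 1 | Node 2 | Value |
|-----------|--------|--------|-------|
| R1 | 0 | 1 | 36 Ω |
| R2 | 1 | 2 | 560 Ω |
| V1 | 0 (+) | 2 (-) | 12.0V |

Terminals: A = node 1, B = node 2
R1 and R2 are in series across V1 (node 0 → node 1 → node 2), and the output A–B is taken across R2, so this is a voltage divider.
Series current: I = V1/(R1 + R2) = 12/(36 + 560) = 12/596 = 0.02013 A
V_R2 = I × R2 = V1 × R2/(R1 + R2) = 12 × 560/596 = 11.28 V

Final answer: 11.28 V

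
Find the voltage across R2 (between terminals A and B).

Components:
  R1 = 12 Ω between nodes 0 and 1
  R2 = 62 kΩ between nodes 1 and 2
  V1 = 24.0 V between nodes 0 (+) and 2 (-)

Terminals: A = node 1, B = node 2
R1 and R2 are in series across V1 (node 0 → node 1 → node 2), and the output A–B is taken across R2, so this is a voltage divider.
Series current: I = V1/(R1 + R2) = 24/(12 + 62000) = 24/62010 = 0.000387 A
V_R2 = I × R2 = V1 × R2/(R1 + R2) = 24 × 62000/62010 = 24 V

Final answer: 24 V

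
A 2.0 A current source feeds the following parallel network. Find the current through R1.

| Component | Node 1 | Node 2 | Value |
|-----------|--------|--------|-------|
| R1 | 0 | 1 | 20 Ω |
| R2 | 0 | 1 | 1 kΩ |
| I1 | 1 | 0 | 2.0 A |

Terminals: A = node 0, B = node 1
All resistors sit directly between nodes 0 and 1, so they are in parallel and share one voltage V; the full source current 2 A splits among them.
1/R_par = 1/20 + 1/1000 = 0.051 S  =>  R_par = 19.61 Ω
V = I × R_par = 2 × 19.61 = 39.22 V
I_R1 = V/R1 = 39.22/20 = 1.961 A

Final answer: 1.961 A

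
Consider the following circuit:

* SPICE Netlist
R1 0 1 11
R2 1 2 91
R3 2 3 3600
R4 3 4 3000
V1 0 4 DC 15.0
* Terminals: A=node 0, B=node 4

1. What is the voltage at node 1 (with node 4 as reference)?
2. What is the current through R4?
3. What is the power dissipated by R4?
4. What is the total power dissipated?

Nodal analysis, taking node 4 as the 0 V reference.
Source V1 fixes V_0 = 15 V.
KCL at each unknown node (sum of currents leaving = 0; resistances in Ω):
  Node 1: (V_1 - 15)/11 + (V_1 - V_2)/91 = 0
  Node 2: (V_2 - V_1)/91 + (V_2 - V_3)/3600 = 0
  Node 3: (V_3 - V_2)/3600 + (V_3 - 0)/3000 = 0
Collecting terms (coefficients in siemens):
  0.1019·V_1 - 0.01099·V_2 = 1.364
  0.01127·V_2 - 0.01099·V_1 - 0.0002778·V_3 = 0
  0.0006111·V_3 - 0.0002778·V_2 = 0
Solving these 3 simultaneous equations (Gaussian elimination) gives:
  V_1 = 14.98 V, V_2 = 14.77 V, V_3 = 6.714 V
Part 1:
  Read off the nodal solution: V_1 = 14.98 V
Part 2:
  I_R4 = (V_3 - V_4)/R4 = (6.714 - 0)/3000 = 0.002238 A
  Magnitude: I_R4 = 0.002238 A
Part 3:
  I_R4 = (V_3 - V_4)/R4 = (6.714 - 0)/3000 = 0.002238 A
  P_R4 = I_R4² × R4 = (0.002238)² × 3000 = 0.01503 W
Part 4:
  Power in each resistor, P = (ΔV)²/R:
    P_R1 = (15 - 14.98)²/11 = 0.0000551 W
    P_R2 = (14.98 - 14.77)²/91 = 0.0004558 W
    P_R3 = (14.77 - 6.714)²/3600 = 0.01803 W
    P_R4 = (6.714 - 0)²/3000 = 0.01503 W
  P_total = P_R1 + P_R2 + P_R3 + P_R4 = 0.03357 W

Final answers:
1. V_1 = 14.98 V
2. I_R4 = 0.002238 A
3. P_R4 = 0.01503 W
4. P_total = 0.03357 W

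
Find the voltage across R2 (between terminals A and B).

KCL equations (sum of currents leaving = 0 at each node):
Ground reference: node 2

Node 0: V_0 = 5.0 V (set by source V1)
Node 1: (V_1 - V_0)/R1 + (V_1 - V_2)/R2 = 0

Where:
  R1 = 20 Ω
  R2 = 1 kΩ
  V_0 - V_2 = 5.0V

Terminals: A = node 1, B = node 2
R1 and R2 are in series across V1 (node 0 → node 1 → node 2), and the output A–B is taken across R2, so this is a voltage divider.
Series current: I = V1/(R1 + R2) = 5/(20 + 1000) = 5/1020 = 0.004902 A
V_R2 = I × R2 = V1 × R2/(R1 + R2) = 5 × 1000/1020 = 4.902 V

Final answer: 4.902 V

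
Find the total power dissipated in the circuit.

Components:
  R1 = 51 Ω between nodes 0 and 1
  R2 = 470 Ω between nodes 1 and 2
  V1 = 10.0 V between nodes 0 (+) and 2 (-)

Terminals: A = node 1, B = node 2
Nodal analysis, taking node 2 as the 0 V reference.
Source V1 fixes V_0 = 10 V.
KCL at each unknown node (sum of currents leaving = 0; resistances in Ω):
  Node 1: (V_1 - 10)/51 + (V_1 - 0)/470 = 0
Collecting terms: 0.02174 × V_1 = 0.1961  =>  V_1 = 9.021 V
Power in each resistor, P = (ΔV)²/R:
  P_R1 = (10 - 9.021)²/51 = 0.01879 W
  P_R2 = (9.021 - 0)²/470 = 0.1731 W
P_total = P_R1 + P_R2 = 0.1919 W

Final answer: 0.1919 W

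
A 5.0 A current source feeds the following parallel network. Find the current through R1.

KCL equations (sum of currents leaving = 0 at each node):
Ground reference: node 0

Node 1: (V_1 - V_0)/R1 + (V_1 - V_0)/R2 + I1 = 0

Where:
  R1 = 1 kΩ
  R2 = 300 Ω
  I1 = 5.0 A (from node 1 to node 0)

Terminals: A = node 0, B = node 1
All resistors sit directly between nodes 0 and 1, so they are in parallel and share one voltage V; the full source current 5 A splits among them.
1/R_par = 1/1000 + 1/300 = 0.004333 S  =>  R_par = 230.8 Ω
V = I × R_par = 5 × 230.8 = 1154 V
I_R1 = V/R1 = 1154/1000 = 1.154 A

Final answer: 1.154 A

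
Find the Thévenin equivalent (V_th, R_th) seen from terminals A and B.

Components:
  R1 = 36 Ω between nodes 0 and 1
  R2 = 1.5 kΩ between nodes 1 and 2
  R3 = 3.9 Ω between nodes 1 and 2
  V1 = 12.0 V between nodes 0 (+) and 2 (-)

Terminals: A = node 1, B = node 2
Step 1 — V_th is the open-circuit voltage V_A - V_B (nothing connected across the terminals).
Nodal analysis, taking node 2 as the 0 V reference.
Source V1 fixes V_0 = 12 V.
KCL at each unknown node (sum of currents leaving = 0; resistances in Ω):
  Node 1: (V_1 - 12)/36 + (V_1 - 0)/1500 + (V_1 - 0)/3.9 = 0
Collecting terms: 0.2849 × V_1 = 0.3333  =>  V_1 = 1.17 V
V_th = V_1 - V_2 = 1.17 - 0 = 1.17 V
Step 2 — R_th: zero the source — replace V1 by a short circuit (node 2 merges into node 0) — and find the resistance seen between A (node 1) and B (node 0).
Reduce the network between node 1 (A) and node 0 (B) by series/parallel combination:
  Rp1 = R1 ‖ R2 ‖ R3 (parallel, all between nodes 0 and 1) = 1/(1/36 + 1/1500 + 1/3.9) = 3.511 Ω
R_th = 3.511 Ω

Final answer: V_th = 1.17 V, R_th = 3.511 Ω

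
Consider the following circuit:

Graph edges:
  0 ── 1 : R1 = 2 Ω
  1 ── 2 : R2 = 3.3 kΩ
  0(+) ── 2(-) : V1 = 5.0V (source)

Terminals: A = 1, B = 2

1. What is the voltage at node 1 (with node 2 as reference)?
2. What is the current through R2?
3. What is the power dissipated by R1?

Nodal analysis, taking node 2 as the 0 V reference.
Source V1 fixes V_0 = 5 V.
KCL at each unknown node (sum of currents leaving = 0; resistances in Ω):
  Node 1: (V_1 - 5)/2 + (V_1 - 0)/3300 = 0
Collecting terms: 0.5003 × V_1 = 2.5  =>  V_1 = 4.997 V
Part 1:
  Read off the nodal solution: V_1 = 4.997 V
Part 2:
  I_R2 = (V_1 - V_2)/R2 = (4.997 - 0)/3300 = 0.001514 A
  Magnitude: I_R2 = 0.001514 A
Part 3:
  I_R1 = (V_0 - V_1)/R1 = (5 - 4.997)/2 = 0.001514 A
  P_R1 = I_R1² × R1 = (0.001514)² × 2 = 0.000004586 W

Final answers:
1. V_1 = 4.997 V
2. I_R2 = 0.001514 A
3. P_R1 = 4.586e-06 W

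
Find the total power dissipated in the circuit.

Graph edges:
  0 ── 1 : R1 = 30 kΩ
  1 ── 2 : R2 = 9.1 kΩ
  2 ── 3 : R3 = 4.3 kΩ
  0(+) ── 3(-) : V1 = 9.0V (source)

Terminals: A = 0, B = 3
Nodal analysis, taking node 3 as the 0 V reference.
Source V1 fixes V_0 = 9 V.
KCL at each unknown node (sum of currents leaving = 0; resistances in Ω):
  Node 1: (V_1 - 9)/30000 + (V_1 - V_2)/9100 = 0
  Node 2: (V_2 - V_1)/9100 + (V_2 - 0)/4300 = 0
Collecting terms (coefficients in siemens):
  0.0001432·V_1 - 0.0001099·V_2 = 0.0003
  0.0003424·V_2 - 0.0001099·V_1 = 0
Determinant D = (0.0001432)(0.0003424) - (-0.0001099)(-0.0001099) = 0.00000003697
V_1 = [(0.0003)(0.0003424) - (-0.0001099)(0)]/D = 2.779 V
V_2 = [(0.0001432)(0) - (0.0003)(-0.0001099)]/D = 0.8917 V
Power in each resistor, P = (ΔV)²/R:
  P_R1 = (9 - 2.779)²/30000 = 0.00129 W
  P_R2 = (2.779 - 0.8917)²/9100 = 0.0003913 W
  P_R3 = (0.8917 - 0)²/4300 = 0.0001849 W
P_total = P_R1 + P_R2 + P_R3 = 0.001866 W

Final answer: 0.001866 W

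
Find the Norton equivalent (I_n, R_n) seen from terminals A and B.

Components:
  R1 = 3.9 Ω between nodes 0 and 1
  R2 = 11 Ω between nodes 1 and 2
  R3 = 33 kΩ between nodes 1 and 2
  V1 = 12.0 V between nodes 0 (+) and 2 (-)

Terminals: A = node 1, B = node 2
Find the Thévenin equivalent first; then I_n = V_th/R_th and R_n = R_th.
Step 1 — V_th is the open-circuit voltage V_A - V_B (nothing connected across the terminals).
Nodal analysis, taking node 2 as the 0 V reference.
Source V1 fixes V_0 = 12 V.
KCL at each unknown node (sum of currents leaving = 0; resistances in Ω):
  Node 1: (V_1 - 12)/3.9 + (V_1 - 0)/11 + (V_1 - 0)/33000 = 0
Collecting terms: 0.3473 × V_1 = 3.077  =>  V_1 = 8.858 V
V_th = V_1 - V_2 = 8.858 - 0 = 8.858 V
Step 2 — R_th: zero the source — replace V1 by a short circuit (node 2 merges into node 0) — and find the resistance seen between A (node 1) and B (node 0).
Reduce the network between node 1 (A) and node 0 (B) by series/parallel combination:
  Rp1 = R1 ‖ R2 ‖ R3 (parallel, all between nodes 0 and 1) = 1/(1/3.9 + 1/11 + 1/33000) = 2.879 Ω
R_th = 2.879 Ω
I_n = V_th/R_th = 8.858/2.879 = 3.077 A, and R_n = R_th = 2.879 Ω

Final answer: I_n = 3.077 A, R_n = 2.879 Ω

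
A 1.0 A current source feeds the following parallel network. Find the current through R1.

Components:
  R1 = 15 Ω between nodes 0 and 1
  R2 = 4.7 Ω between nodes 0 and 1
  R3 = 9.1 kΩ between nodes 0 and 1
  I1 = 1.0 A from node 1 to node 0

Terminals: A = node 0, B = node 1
All resistors sit directly between nodes 0 and 1, so they are in parallel and share one voltage V; the full source current 1 A splits among them.
1/R_par = 1/15 + 1/4.7 + 1/9100 = 0.2795 S  =>  R_par = 3.577 Ω
V = I × R_par = 1 × 3.577 = 3.577 V
I_R1 = V/R1 = 3.577/15 = 0.2385 A

Final answer: 0.2385 A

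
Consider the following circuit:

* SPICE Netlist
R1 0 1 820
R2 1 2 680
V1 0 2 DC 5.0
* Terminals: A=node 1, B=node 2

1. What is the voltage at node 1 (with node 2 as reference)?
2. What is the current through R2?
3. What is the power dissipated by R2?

Nodal analysis, taking node 2 as the 0 V reference.
Source V1 fixes V_0 = 5 V.
KCL at each unknown node (sum of currents leaving = 0; resistances in Ω):
  Node 1: (V_1 - 5)/820 + (V_1 - 0)/680 = 0
Collecting terms: 0.00269 × V_1 = 0.006098  =>  V_1 = 2.267 V
Part 1:
  Read off the nodal solution: V_1 = 2.267 V
Part 2:
  I_R2 = (V_1 - V_2)/R2 = (2.267 - 0)/680 = 0.003333 A
  Magnitude: I_R2 = 0.003333 A
Part 3:
  I_R2 = (V_1 - V_2)/R2 = (2.267 - 0)/680 = 0.003333 A
  P_R2 = I_R2² × R2 = (0.003333)² × 680 = 0.007556 W

Final answers:
1. V_1 = 2.267 V
2. I_R2 = 0.003333 A
3. P_R2 = 0.007556 W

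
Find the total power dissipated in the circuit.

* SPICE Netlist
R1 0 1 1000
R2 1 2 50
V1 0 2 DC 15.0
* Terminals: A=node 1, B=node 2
Nodal analysis, taking node 2 as the 0 V reference.
Source V1 fixes V_0 = 15 V.
KCL at each unknown node (sum of currents leaving = 0; resistances in Ω):
  Node 1: (V_1 - 15)/1000 + (V_1 - 0)/50 = 0
Collecting terms: 0.021 × V_1 = 0.015  =>  V_1 = 0.7143 V
Power in each resistor, P = (ΔV)²/R:
  P_R1 = (15 - 0.7143)²/1000 = 0.2041 W
  P_R2 = (0.7143 - 0)²/50 = 0.0102 W
P_total = P_R1 + P_R2 = 0.2143 W

Final answer: 0.2143 W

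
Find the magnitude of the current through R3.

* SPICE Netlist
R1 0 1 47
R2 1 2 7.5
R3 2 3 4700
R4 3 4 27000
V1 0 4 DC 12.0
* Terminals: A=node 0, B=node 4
Nodal analysis, taking node 4 as the 0 V reference.
Source V1 fixes V_0 = 12 V.
KCL at each unknown node (sum of currents leaving = 0; resistances in Ω):
  Node 1: (V_1 - 12)/47 + (V_1 - V_2)/7.5 = 0
  Node 2: (V_2 - V_1)/7.5 + (V_2 - V_3)/4700 = 0
  Node 3: (V_3 - V_2)/4700 + (V_3 - 0)/27000 = 0
Collecting terms (coefficients in siemens):
  0.1546·V_1 - 0.1333·V_2 = 0.2553
  0.1335·V_2 - 0.1333·V_1 - 0.0002128·V_3 = 0
  0.0002498·V_3 - 0.0002128·V_2 = 0
Solving these 3 simultaneous equations (Gaussian elimination) gives:
  V_1 = 11.98 V, V_2 = 11.98 V, V_3 = 10.2 V
I_R3 = (V_2 - V_3)/R3 = (11.98 - 10.2)/4700 = 0.0003779 A
|I_R3| = 0.0003779 A

Final answer: |I_R3| = 0.0003779 A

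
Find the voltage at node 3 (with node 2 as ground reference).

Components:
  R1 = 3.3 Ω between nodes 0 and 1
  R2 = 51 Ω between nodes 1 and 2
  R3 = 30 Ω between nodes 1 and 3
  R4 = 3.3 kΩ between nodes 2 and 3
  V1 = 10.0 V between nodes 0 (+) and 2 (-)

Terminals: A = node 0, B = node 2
Nodal analysis, taking node 2 as the 0 V reference.
Source V1 fixes V_0 = 10 V.
KCL at each unknown node (sum of currents leaving = 0; resistances in Ω):
  Node 1: (V_1 - 10)/3.3 + (V_1 - 0)/51 + (V_1 - V_3)/30 = 0
  Node 3: (V_3 - V_1)/30 + (V_3 - 0)/3300 = 0
Collecting terms (coefficients in siemens):
  0.356·V_1 - 0.03333·V_3 = 3.03
  0.03364·V_3 - 0.03333·V_1 = 0
Determinant D = (0.356)(0.03364) - (-0.03333)(-0.03333) = 0.01086
V_1 = [(3.03)(0.03364) - (-0.03333)(0)]/D = 9.384 V
V_3 = [(0.356)(0) - (3.03)(-0.03333)]/D = 9.299 V
The requested potential is V_3 = 9.299 V.

Final answer: V_3 = 9.299 V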